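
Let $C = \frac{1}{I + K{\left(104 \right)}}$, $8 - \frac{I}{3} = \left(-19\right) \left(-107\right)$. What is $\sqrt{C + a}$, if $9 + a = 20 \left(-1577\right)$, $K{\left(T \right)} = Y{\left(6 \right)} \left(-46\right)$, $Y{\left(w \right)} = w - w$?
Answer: $\frac{68 i \sqrt{124347}}{135} \approx 177.62 i$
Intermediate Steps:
$Y{\left(w \right)} = 0$
$K{\left(T \right)} = 0$ ($K{\left(T \right)} = 0 \left(-46\right) = 0$)
$I = -6075$ ($I = 24 - 3 \left(\left(-19\right) \left(-107\right)\right) = 24 - 6099 = -6075$)
$C = - \frac{1}{6075}$ ($C = \frac{1}{-6075 + 0} = \frac{1}{-6075} = - \frac{1}{6075} \approx -0.00016461$)
$a = -31549$ ($a = -9 + 20 \left(-1577\right) = -9 - 31540 = -31549$)
$\sqrt{C + a} = \sqrt{- \frac{1}{6075} - 31549} = \sqrt{- \frac{191660176}{6075}} = \frac{68 i \sqrt{124347}}{135}$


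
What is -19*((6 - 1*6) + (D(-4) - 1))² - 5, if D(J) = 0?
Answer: -24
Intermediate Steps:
-19*((6 - 1*6) + (D(-4) - 1))² - 5 = -19*((6 - 1*6) + (0 - 1))² - 5 = -19*((6 - 6) - 1)² - 5 = -19*(0 - 1)² - 5 = -19*(-1)² - 5 = -19*1 - 5 = -19 - 5 = -24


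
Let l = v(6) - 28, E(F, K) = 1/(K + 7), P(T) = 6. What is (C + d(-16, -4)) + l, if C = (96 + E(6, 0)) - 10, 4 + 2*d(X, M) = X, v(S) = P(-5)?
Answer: 379/7 ≈ 54.143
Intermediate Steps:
v(S) = 6
d(X, M) = -2 + X/2
E(F, K) = 1/(7 + K)
C = 603/7 (C = (96 + 1/(7 + 0)) - 10 = (96 + 1/7) - 10 = (96 + ⅐) - 10 = 673/7 - 10 = 603/7 ≈ 86.143)
l = -22 (l = 6 - 28 = -22)
(C + d(-16, -4)) + l = (603/7 + (-2 + (½)*(-16))) - 22 = (603/7 + (-2 - 8)) - 22 = (603/7 - 10) - 22 = 533/7 - 22 = 379/7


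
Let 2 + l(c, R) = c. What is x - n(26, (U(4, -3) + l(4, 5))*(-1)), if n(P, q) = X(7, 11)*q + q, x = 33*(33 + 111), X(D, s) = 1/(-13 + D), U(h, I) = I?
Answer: 28507/6 ≈ 4751.2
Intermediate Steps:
l(c, R) = -2 + c
x = 4752 (x = 33*144 = 4752)
n(P, q) = 5*q/6 (n(P, q) = q/(-13 + 7) + q = q/(-6) + q = -q/6 + q = 5*q/6)
x - n(26, (U(4, -3) + l(4, 5))*(-1)) = 4752 - 5*(-3 + (-2 + 4))*(-1)/6 = 4752 - 5*(-3 + 2)*(-1)/6 = 4752 - 5*(-1*(-1))/6 = 4752 - 5/6 = 4752 - 1*⅚ = 4752 - ⅚ = 28507/6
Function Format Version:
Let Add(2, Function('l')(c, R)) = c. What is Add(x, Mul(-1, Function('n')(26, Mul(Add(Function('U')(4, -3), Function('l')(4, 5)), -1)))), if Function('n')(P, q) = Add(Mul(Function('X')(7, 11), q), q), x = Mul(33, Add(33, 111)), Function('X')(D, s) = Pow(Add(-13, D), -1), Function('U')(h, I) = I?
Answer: Rational(28507, 6) ≈ 4751.2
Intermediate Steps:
Function('l')(c, R) = Add(-2, c)
x = 4752 (x = Mul(33, 144) = 4752)
Function('n')(P, q) = Mul(Rational(5, 6), q) (Function('n')(P, q) = Add(Mul(Pow(Add(-13, 7), -1), q), q) = Add(Mul(Pow(-6, -1), q), q) = Add(Mul(Rational(-1, 6), q), q) = Mul(Rational(5, 6), q))
Add(x, Mul(-1, Function('n')(26, Mul(Add(Function('U')(4, -3), Function('l')(4, 5)), -1)))) = Add(4752, Mul(-1, Mul(Rational(5, 6), Mul(Add(-3, Add(-2, 4)), -1)))) = Add(4752, Mul(-1, Mul(Rational(5, 6), Mul(Add(-3, 2), -1)))) = Add(4752, Mul(-1, Mul(Rational(5, 6), Mul(-1, -1)))) = Add(4752, Mul(-1, Mul(Rational(5, 6), 1))) = Add(4752, Mul(-1, Rational(5, 6))) = Add(4752, Rational(-5, 6)) = Rational(28507, 6)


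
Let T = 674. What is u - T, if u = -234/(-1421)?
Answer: -957520/1421 ≈ -673.83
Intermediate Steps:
u = 234/1421 (u = -234*(-1/1421) = 234/1421 ≈ 0.16467)
u - T = 234/1421 - 1*674 = 234/1421 - 674 = -957520/1421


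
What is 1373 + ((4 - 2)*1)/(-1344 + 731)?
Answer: 841647/613 ≈ 1373.0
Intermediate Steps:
1373 + ((4 - 2)*1)/(-1344 + 731) = 1373 + (2*1)/(-613) = 1373 + 2*(-1/613) = 1373 - 2/613 = 841647/613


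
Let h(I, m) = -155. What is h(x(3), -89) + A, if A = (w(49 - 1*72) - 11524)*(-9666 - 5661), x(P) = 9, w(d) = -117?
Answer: 178421452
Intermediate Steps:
A = 178421607 (A = (-117 - 11524)*(-9666 - 5661) = -11641*(-15327) = 178421607)
h(x(3), -89) + A = -155 + 178421607 = 178421452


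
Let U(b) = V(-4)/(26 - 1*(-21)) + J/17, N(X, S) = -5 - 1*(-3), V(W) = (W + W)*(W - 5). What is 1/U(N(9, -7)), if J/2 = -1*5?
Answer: 799/754 ≈ 1.0597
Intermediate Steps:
V(W) = 2*W*(-5 + W) (V(W) = (2*W)*(-5 + W) = 2*W*(-5 + W))
J = -10 (J = 2*(-1*5) = 2*(-5) = -10)
N(X, S) = -2 (N(X, S) = -5 + 3 = -2)
U(b) = 754/799 (U(b) = (2*(-4)*(-5 - 4))/(26 - 1*(-21)) - 10/17 = (2*(-4)*(-9))/(26 + 21) - 10*1/17 = 72/47 - 10/17 = 754/799)
1/U(N(9, -7)) = 1/(754/799) = 799/754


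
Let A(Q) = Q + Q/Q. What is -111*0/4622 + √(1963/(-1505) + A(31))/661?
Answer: 3*√7725165/994805 ≈ 0.0083818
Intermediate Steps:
A(Q) = 1 + Q (A(Q) = Q + 1 = 1 + Q)
-111*0/4622 + √(1963/(-1505) + A(31))/661 = -111*0/4622 + √(1963/(-1505) + (1 + 31))/661 = 0*(1/4622) + √(1963*(-1/1505) + 32)*(1/661) = 0 + √(-1963/1505 + 32)*(1/661) = 0 + √(46197/1505)*(1/661) = 0 + (3*√7725165/1505)*(1/661) = 0 + 3*√7725165/994805 = 3*√7725165/994805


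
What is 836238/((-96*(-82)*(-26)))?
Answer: -10721/2624 ≈ -4.0857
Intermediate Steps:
836238/((-96*(-82)*(-26))) = 836238/((7872*(-26))) = 836238/(-204672) = 836238*(-1/204672) = -10721/2624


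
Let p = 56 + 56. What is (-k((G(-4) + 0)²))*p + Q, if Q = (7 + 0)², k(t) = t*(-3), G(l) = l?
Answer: 5425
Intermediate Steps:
k(t) = -3*t
p = 112
Q = 49 (Q = 7² = 49)
(-k((G(-4) + 0)²))*p + Q = -(-3)*(-4 + 0)²*112 + 49 = -(-3)*(-4)²*112 + 49 = -(-3)*16*112 + 49 = -1*(-48)*112 + 49 = 48*112 + 49 = 5376 + 49 = 5425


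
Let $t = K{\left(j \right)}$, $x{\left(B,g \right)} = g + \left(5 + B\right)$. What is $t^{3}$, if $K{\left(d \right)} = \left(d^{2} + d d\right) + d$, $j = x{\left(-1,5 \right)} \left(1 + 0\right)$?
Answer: $5000211$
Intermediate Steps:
$x{\left(B,g \right)} = 5 + B + g$
$j = 9$ ($j = \left(5 - 1 + 5\right) \left(1 + 0\right) = 9 \cdot 1 = 9$)
$K{\left(d \right)} = d + 2 d^{2}$ ($K{\left(d \right)} = \left(d^{2} + d^{2}\right) + d = 2 d^{2} + d = d + 2 d^{2}$)
$t = 171$ ($t = 9 \left(1 + 2 \cdot 9\right) = 9 \left(1 + 18\right) = 9 \cdot 19 = 171$)
$t^{3} = 171^{3} = 5000211$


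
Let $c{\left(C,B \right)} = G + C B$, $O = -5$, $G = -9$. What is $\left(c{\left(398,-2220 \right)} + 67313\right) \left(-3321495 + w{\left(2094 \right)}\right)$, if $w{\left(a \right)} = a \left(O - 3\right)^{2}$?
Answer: $2601798858624$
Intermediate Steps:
$c{\left(C,B \right)} = -9 + B C$ ($c{\left(C,B \right)} = -9 + C B = -9 + B C$)
$w{\left(a \right)} = 64 a$ ($w{\left(a \right)} = a \left(-5 - 3\right)^{2} = a \left(-8\right)^{2} = a 64 = 64 a$)
$\left(c{\left(398,-2220 \right)} + 67313\right) \left(-3321495 + w{\left(2094 \right)}\right) = \left(\left(-9 - 883560\right) + 67313\right) \left(-3321495 + 64 \cdot 2094\right) = \left(\left(-9 - 883560\right) + 67313\right) \left(-3321495 + 134016\right) = \left(-883569 + 67313\right) \left(-3187479\right) = \left(-816256\right) \left(-3187479\right) = 2601798858624$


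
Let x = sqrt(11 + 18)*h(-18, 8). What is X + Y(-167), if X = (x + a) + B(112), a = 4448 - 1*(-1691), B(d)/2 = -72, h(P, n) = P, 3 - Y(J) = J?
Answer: 6165 - 18*sqrt(29) ≈ 6068.1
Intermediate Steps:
Y(J) = 3 - J
B(d) = -144 (B(d) = 2*(-72) = -144)
a = 6139 (a = 4448 + 1691 = 6139)
x = -18*sqrt(29) (x = sqrt(11 + 18)*(-18) = sqrt(29)*(-18) = -18*sqrt(29) ≈ -96.933)
X = 5995 - 18*sqrt(29) (X = (-18*sqrt(29) + 6139) - 144 = (6139 - 18*sqrt(29)) - 144 = 5995 - 18*sqrt(29) ≈ 5898.1)
X + Y(-167) = (5995 - 18*sqrt(29)) + (3 - 1*(-167)) = (5995 - 18*sqrt(29)) + (3 + 167) = (5995 - 18*sqrt(29)) + 170 = 6165 - 18*sqrt(29)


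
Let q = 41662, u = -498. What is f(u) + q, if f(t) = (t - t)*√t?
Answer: 41662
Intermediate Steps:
f(t) = 0 (f(t) = 0*√t = 0)
f(u) + q = 0 + 41662 = 41662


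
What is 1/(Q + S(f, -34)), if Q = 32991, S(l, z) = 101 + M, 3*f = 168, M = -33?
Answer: 1/33059 ≈ 3.0249e-5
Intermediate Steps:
f = 56 (f = (⅓)*168 = 56)
S(l, z) = 68 (S(l, z) = 101 - 33 = 68)
1/(Q + S(f, -34)) = 1/(32991 + 68) = 1/33059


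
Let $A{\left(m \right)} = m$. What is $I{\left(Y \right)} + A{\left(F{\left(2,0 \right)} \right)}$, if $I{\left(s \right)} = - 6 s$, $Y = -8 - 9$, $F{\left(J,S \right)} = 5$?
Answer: $107$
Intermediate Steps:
$Y = -17$
$I{\left(Y \right)} + A{\left(F{\left(2,0 \right)} \right)} = \left(-6\right) \left(-17\right) + 5 = 102 + 5 = 107$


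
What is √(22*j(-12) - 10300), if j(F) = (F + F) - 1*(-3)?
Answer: I*√10762 ≈ 103.74*I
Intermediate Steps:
j(F) = 3 + 2*F (j(F) = 2*F + 3 = 3 + 2*F)
√(22*j(-12) - 10300) = √(22*(3 + 2*(-12)) - 10300) = √(22*(3 - 24) - 10300) = √(22*(-21) - 10300) = √(-462 - 10300) = √(-10762) = I*√10762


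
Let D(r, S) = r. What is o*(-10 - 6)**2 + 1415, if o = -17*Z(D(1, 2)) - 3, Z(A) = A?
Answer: -3705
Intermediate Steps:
o = -20 (o = -17*1 - 3 = -17 - 3 = -20)
o*(-10 - 6)**2 + 1415 = -20*(-10 - 6)**2 + 1415 = -20*(-16)**2 + 1415 = -20*256 + 1415 = -5120 + 1415 = -3705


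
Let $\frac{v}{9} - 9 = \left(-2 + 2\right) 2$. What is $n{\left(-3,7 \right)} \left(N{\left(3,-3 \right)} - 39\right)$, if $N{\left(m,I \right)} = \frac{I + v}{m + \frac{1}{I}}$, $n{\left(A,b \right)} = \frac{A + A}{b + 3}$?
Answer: $\frac{117}{20} \approx 5.85$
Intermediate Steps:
$n{\left(A,b \right)} = \frac{2 A}{3 + b}$
$v = 81$ ($v = 81 + 9 \left(-2 + 2\right) 2 = 81 + 9 \cdot 0 \cdot 2 = 81 + 9 \cdot 0 = 81 + 0 = 81$)
$N{\left(m,I \right)} = \frac{81 + I}{m + \frac{1}{I}}$ ($N{\left(m,I \right)} = \frac{I + 81}{m + \frac{1}{I}} = \frac{81 + I}{m + \frac{1}{I}}$)
$n{\left(-3,7 \right)} \left(N{\left(3,-3 \right)} - 39\right) = 2 \left(-3\right) \frac{1}{3 + 7} \left(- \frac{3 \left(81 - 3\right)}{1 - 9} - 39\right) = 2 \left(-3\right) \frac{1}{10} \left(\left(-3\right) \frac{1}{1 - 9} \cdot 78 - 39\right) = 2 \left(-3\right) \frac{1}{10} \left(\left(-3\right) \frac{1}{-8} \cdot 78 - 39\right) = - \frac{3 \left(\left(-3\right) \left(- \frac{1}{8}\right) 78 - 39\right)}{5} = - \frac{3 \left(\frac{117}{4} - 39\right)}{5} = \left(- \frac{3}{5}\right) \left(- \frac{39}{4}\right) = \frac{117}{20}$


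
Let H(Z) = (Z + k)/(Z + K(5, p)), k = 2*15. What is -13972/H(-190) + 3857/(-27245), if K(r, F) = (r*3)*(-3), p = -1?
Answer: -4472869751/217960 ≈ -20522.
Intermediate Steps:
k = 30
K(r, F) = -9*r (K(r, F) = (3*r)*(-3) = -9*r)
H(Z) = (30 + Z)/(-45 + Z) (H(Z) = (Z + 30)/(Z - 9*5) = (30 + Z)/(Z - 45) = (30 + Z)/(-45 + Z))
-13972/H(-190) + 3857/(-27245) = -13972*(-45 - 190)/(30 - 190) + 3857/(-27245) = -13972/(-160/(-235)) + 3857*(-1/27245) = -13972/((-1/235*(-160))) - 3857/27245 = -13972/32/47 - 3857/27245 = -13972*47/32 - 3857/27245 = -164171/8 - 3857/27245 = -4472869751/217960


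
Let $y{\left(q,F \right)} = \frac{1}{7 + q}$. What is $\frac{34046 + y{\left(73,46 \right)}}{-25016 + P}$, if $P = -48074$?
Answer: $- \frac{2723681}{5847200} \approx -0.46581$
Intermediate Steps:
$\frac{34046 + y{\left(73,46 \right)}}{-25016 + P} = \frac{34046 + \frac{1}{7 + 73}}{-25016 - 48074} = \frac{34046 + \frac{1}{80}}{-73090} = \left(34046 + \frac{1}{80}\right) \left(- \frac{1}{73090}\right) = \frac{2723681}{80} \left(- \frac{1}{73090}\right) = - \frac{2723681}{5847200}$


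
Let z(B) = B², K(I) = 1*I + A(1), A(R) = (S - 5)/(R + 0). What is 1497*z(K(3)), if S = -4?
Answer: 53892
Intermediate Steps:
A(R) = -9/R (A(R) = (-4 - 5)/(R + 0) = -9/R)
K(I) = -9 + I (K(I) = 1*I - 9/1 = I - 9*1 = I - 9 = -9 + I)
1497*z(K(3)) = 1497*(-9 + 3)² = 1497*(-6)² = 1497*36 = 53892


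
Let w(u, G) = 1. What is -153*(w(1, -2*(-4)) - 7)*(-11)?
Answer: -10098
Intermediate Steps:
-153*(w(1, -2*(-4)) - 7)*(-11) = -153*(1 - 7)*(-11) = -(-918)*(-11) = -153*66 = -10098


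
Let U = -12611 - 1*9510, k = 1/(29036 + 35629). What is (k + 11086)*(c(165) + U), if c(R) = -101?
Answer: -15930422716402/64665 ≈ -2.4635e+8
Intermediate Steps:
k = 1/64665 ≈ 1.5464e-5
U = -22121 (U = -12611 - 9510 = -22121)
(k + 11086)*(c(165) + U) = (1/64665 + 11086)*(-101 - 22121) = (716876191/64665)*(-22222) = -15930422716402/64665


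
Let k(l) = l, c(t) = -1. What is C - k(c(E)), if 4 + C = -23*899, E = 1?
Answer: -20680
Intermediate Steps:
C = -20681 (C = -4 - 23*899 = -4 - 20677 = -20681)
C - k(c(E)) = -20681 - 1*(-1) = -20681 + 1 = -20680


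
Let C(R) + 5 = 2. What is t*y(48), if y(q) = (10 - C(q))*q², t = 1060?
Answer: 31749120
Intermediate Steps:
C(R) = -3 (C(R) = -5 + 2 = -3)
y(q) = 13*q² (y(q) = (10 - 1*(-3))*q² = (10 + 3)*q² = 13*q²)
t*y(48) = 1060*(13*48²) = 1060*(13*2304) = 1060*29952 = 31749120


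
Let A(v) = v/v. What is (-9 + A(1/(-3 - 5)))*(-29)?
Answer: 232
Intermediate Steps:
A(v) = 1
(-9 + A(1/(-3 - 5)))*(-29) = (-9 + 1)*(-29) = -8*(-29) = 232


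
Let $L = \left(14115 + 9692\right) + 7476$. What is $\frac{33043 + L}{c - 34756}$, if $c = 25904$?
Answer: $- \frac{32163}{4426} \approx -7.2668$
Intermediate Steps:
$L = 31283$ ($L = 23807 + 7476 = 31283$)
$\frac{33043 + L}{c - 34756} = \frac{33043 + 31283}{25904 - 34756} = \frac{64326}{-8852} = 64326 \left(- \frac{1}{8852}\right) = - \frac{32163}{4426}$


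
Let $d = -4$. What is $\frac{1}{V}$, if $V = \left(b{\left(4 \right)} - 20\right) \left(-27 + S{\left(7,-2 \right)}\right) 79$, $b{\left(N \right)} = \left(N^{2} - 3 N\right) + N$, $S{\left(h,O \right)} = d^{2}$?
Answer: $\frac{1}{10428} \approx 9.5896 \cdot 10^{-5}$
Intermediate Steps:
$S{\left(h,O \right)} = 16$ ($S{\left(h,O \right)} = \left(-4\right)^{2} = 16$)
$b{\left(N \right)} = N^{2} - 2 N$
$V = 10428$ ($V = \left(4 \left(-2 + 4\right) - 20\right) \left(-27 + 16\right) 79 = \left(4 \cdot 2 - 20\right) \left(-11\right) 79 = \left(8 - 20\right) \left(-11\right) 79 = \left(-12\right) \left(-11\right) 79 = 132 \cdot 79 = 10428$)
$\frac{1}{V} = \frac{1}{10428}$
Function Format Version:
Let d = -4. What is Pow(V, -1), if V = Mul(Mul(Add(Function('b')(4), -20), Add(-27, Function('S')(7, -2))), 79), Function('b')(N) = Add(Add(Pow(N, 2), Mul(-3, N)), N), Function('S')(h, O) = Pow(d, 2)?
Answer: Rational(1, 10428) ≈ 9.5896e-5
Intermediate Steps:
Function('S')(h, O) = 16 (Function('S')(h, O) = Pow(-4, 2) = 16)
Function('b')(N) = Add(Pow(N, 2), Mul(-2, N))
V = 10428 (V = Mul(Mul(Add(Mul(4, Add(-2, 4)), -20), Add(-27, 16)), 79) = Mul(Mul(Add(Mul(4, 2), -20), -11), 79) = Mul(Mul(Add(8, -20), -11), 79) = Mul(Mul(-12, -11), 79) = Mul(132, 79) = 10428)
Pow(V, -1) = Pow(10428, -1) = Rational(1, 10428)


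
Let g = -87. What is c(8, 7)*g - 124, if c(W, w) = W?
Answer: -820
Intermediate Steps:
c(8, 7)*g - 124 = 8*(-87) - 124 = -696 - 124 = -820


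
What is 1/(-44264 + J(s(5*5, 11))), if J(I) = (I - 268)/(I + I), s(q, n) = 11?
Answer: -22/974065 ≈ -2.2586e-5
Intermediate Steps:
J(I) = (-268 + I)/(2*I) (J(I) = (-268 + I)/((2*I)) = (-268 + I)*(1/(2*I)) = (-268 + I)/(2*I))
1/(-44264 + J(s(5*5, 11))) = 1/(-44264 + (½)*(-268 + 11)/11) = 1/(-44264 + (½)*(1/11)*(-257)) = 1/(-44264 - 257/22) = 1/(-974065/22) = -22/974065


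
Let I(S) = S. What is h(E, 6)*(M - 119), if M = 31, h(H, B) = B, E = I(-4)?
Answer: -528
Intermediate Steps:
E = -4
h(E, 6)*(M - 119) = 6*(31 - 119) = 6*(-88) = -528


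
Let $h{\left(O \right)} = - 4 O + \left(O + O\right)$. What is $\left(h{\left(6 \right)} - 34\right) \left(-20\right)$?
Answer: $920$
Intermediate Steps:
$h{\left(O \right)} = - 2 O$ ($h{\left(O \right)} = - 4 O + 2 O = - 2 O$)
$\left(h{\left(6 \right)} - 34\right) \left(-20\right) = \left(\left(-2\right) 6 - 34\right) \left(-20\right) = \left(-12 - 34\right) \left(-20\right) = \left(-46\right) \left(-20\right) = 920$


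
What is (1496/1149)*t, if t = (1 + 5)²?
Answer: 17952/383 ≈ 46.872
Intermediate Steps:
t = 36 (t = 6² = 36)
(1496/1149)*t = (1496/1149)*36 = 17952/383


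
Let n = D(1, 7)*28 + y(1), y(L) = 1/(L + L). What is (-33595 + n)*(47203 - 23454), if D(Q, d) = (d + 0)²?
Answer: -1530504305/2 ≈ -7.6525e+8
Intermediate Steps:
D(Q, d) = d²
y(L) = 1/(2*L)
n = 2745/2 (n = 7²*28 + (½)/1 = 49*28 + (½)*1 = 1372 + ½ = 2745/2 ≈ 1372.5)
(-33595 + n)*(47203 - 23454) = (-33595 + 2745/2)*(47203 - 23454) = -64445/2*23749 = -1530504305/2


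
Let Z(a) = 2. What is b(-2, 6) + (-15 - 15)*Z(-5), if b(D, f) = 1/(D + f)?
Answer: -239/4 ≈ -59.750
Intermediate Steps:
b(-2, 6) + (-15 - 15)*Z(-5) = 1/(-2 + 6) + (-15 - 15)*2 = 1/4 - 30*2 = ¼ - 60 = -239/4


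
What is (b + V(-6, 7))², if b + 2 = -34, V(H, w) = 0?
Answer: 1296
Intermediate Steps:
b = -36 (b = -2 - 34 = -36)
(b + V(-6, 7))² = (-36 + 0)² = (-36)² = 1296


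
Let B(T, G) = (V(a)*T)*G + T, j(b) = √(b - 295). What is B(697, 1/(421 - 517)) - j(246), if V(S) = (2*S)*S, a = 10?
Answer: -9061/12 - 7*I ≈ -755.08 - 7.0*I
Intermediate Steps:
j(b) = √(-295 + b)
V(S) = 2*S²
B(T, G) = T + 200*G*T (B(T, G) = ((2*10²)*T)*G + T = ((2*100)*T)*G + T = (200*T)*G + T = 200*G*T + T = T + 200*G*T)
B(697, 1/(421 - 517)) - j(246) = 697*(1 + 200/(421 - 517)) - √(-295 + 246) = 697*(1 + 200/(-96)) - √(-49) = 697*(1 + 200*(-1/96)) - 7*I = 697*(1 - 25/12) - 7*I = 697*(-13/12) - 7*I = -9061/12 - 7*I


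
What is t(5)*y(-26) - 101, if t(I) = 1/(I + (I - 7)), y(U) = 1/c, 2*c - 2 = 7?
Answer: -2725/27 ≈ -100.93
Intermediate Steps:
c = 9/2 (c = 1 + (1/2)*7 = 1 + 7/2 = 9/2 ≈ 4.5000)
y(U) = 2/9 (y(U) = 1/(9/2) = 2/9)
t(I) = 1/(-7 + 2*I) (t(I) = 1/(I + (-7 + I)) = 1/(-7 + 2*I))
t(5)*y(-26) - 101 = (2/9)/(-7 + 2*5) - 101 = (2/9)/(-7 + 10) - 101 = (2/9)/3 - 101 = (1/3)*(2/9) - 101 = 2/27 - 101 = -2725/27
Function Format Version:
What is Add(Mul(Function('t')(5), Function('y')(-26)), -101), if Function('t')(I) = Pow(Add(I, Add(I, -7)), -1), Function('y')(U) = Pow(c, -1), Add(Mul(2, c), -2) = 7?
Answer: Rational(-2725, 27) ≈ -100.93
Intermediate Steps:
c = Rational(9, 2) (c = Add(1, Mul(Rational(1, 2), 7)) = Add(1, Rational(7, 2)) = Rational(9, 2) ≈ 4.5000)
Function('y')(U) = Rational(2, 9) (Function('y')(U) = Pow(Rational(9, 2), -1) = Rational(2, 9))
Function('t')(I) = Pow(Add(-7, Mul(2, I)), -1) (Function('t')(I) = Pow(Add(I, Add(-7, I)), -1) = Pow(Add(-7, Mul(2, I)), -1))
Add(Mul(Function('t')(5), Function('y')(-26)), -101) = Add(Mul(Pow(Add(-7, Mul(2, 5)), -1), Rational(2, 9)), -101) = Add(Mul(Pow(Add(-7, 10), -1), Rational(2, 9)), -101) = Add(Mul(Pow(3, -1), Rational(2, 9)), -101) = Add(Mul(Rational(1, 3), Rational(2, 9)), -101) = Add(Rational(2, 27), -101) = Rational(-2725, 27)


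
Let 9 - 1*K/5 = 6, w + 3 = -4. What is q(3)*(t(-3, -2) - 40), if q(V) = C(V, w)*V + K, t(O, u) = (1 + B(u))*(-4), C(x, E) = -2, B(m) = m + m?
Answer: -252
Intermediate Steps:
B(m) = 2*m
w = -7 (w = -3 - 4 = -7)
K = 15 (K = 45 - 5*6 = 45 - 30 = 15)
t(O, u) = -4 - 8*u (t(O, u) = (1 + 2*u)*(-4) = -4 - 8*u)
q(V) = 15 - 2*V (q(V) = -2*V + 15 = 15 - 2*V)
q(3)*(t(-3, -2) - 40) = (15 - 2*3)*((-4 - 8*(-2)) - 40) = (15 - 6)*((-4 + 16) - 40) = 9*(12 - 40) = 9*(-28) = -252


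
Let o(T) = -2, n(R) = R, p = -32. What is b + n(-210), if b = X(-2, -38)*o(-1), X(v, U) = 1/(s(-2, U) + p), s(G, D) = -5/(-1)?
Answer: -5668/27 ≈ -209.93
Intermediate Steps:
s(G, D) = 5 (s(G, D) = -5*(-1) = 5)
X(v, U) = -1/27 (X(v, U) = 1/(5 - 32) = 1/(-27) = -1/27)
b = 2/27 (b = -1/27*(-2) = 2/27 ≈ 0.074074)
b + n(-210) = 2/27 - 210 = -5668/27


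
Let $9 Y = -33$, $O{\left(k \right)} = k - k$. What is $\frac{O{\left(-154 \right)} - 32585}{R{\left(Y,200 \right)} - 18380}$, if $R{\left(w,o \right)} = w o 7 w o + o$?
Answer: $- \frac{58653}{6743276} \approx -0.008698$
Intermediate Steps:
$O{\left(k \right)} = 0$
$Y = - \frac{11}{3}$ ($Y = \frac{1}{9} \left(-33\right) = - \frac{11}{3} \approx -3.6667$)
$R{\left(w,o \right)} = o + 7 o^{2} w^{2}$ ($R{\left(w,o \right)} = o w 7 w o + o = 7 o w w o + o = 7 o w^{2} o + o = 7 o^{2} w^{2} + o = o + 7 o^{2} w^{2}$)
$\frac{O{\left(-154 \right)} - 32585}{R{\left(Y,200 \right)} - 18380} = \frac{0 - 32585}{200 \left(1 + 7 \cdot 200 \left(- \frac{11}{3}\right)^{2}\right) - 18380} = - \frac{32585}{200 \left(1 + 7 \cdot 200 \cdot \frac{121}{9}\right) - 18380} = - \frac{32585}{200 \left(1 + \frac{169400}{9}\right) - 18380} = - \frac{32585}{200 \cdot \frac{169409}{9} - 18380} = - \frac{32585}{\frac{33881800}{9} - 18380} = - \frac{32585}{\frac{33716380}{9}} = \left(-32585\right) \frac{9}{33716380} = - \frac{58653}{6743276}$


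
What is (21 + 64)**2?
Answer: 7225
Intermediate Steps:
(21 + 64)**2 = 85**2 = 7225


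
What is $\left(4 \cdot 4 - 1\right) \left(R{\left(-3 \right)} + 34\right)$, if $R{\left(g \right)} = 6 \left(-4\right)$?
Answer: $150$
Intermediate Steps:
$R{\left(g \right)} = -24$
$\left(4 \cdot 4 - 1\right) \left(R{\left(-3 \right)} + 34\right) = \left(4 \cdot 4 - 1\right) \left(-24 + 34\right) = \left(16 - 1\right) 10 = 15 \cdot 10 = 150$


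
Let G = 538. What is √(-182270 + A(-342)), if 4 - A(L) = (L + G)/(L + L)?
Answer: I*√592181303/57 ≈ 426.93*I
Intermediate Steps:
A(L) = 4 - (538 + L)/(2*L) (A(L) = 4 - (L + 538)/(L + L) = 4 - (538 + L)/(2*L))
√(-182270 + A(-342)) = √(-182270 + (7/2 - 269/(-342))) = √(-182270 + (7/2 - 269*(-1/342))) = √(-182270 + (7/2 + 269/342)) = √(-182270 + 733/171) = √(-31167437/171) = I*√592181303/57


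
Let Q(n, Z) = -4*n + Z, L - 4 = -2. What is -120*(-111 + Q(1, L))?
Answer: 13560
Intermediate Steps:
L = 2 (L = 4 - 2 = 2)
Q(n, Z) = Z - 4*n
-120*(-111 + Q(1, L)) = -120*(-111 + (2 - 4*1)) = -120*(-111 + (2 - 4)) = -120*(-111 - 2) = -120*(-113) = 13560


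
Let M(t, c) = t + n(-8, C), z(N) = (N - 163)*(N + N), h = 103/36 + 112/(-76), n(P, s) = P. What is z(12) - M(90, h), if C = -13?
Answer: -3706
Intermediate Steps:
h = 949/684 (h = 103*(1/36) + 112*(-1/76) = 103/36 - 28/19 = 949/684 ≈ 1.3874)
z(N) = 2*N*(-163 + N) (z(N) = (-163 + N)*(2*N) = 2*N*(-163 + N))
M(t, c) = -8 + t (M(t, c) = t - 8 = -8 + t)
z(12) - M(90, h) = 2*12*(-163 + 12) - (-8 + 90) = 2*12*(-151) - 1*82 = -3624 - 82 = -3706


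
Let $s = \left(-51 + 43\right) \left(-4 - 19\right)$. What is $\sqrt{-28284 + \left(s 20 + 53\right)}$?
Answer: $i \sqrt{24551} \approx 156.69 i$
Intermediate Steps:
$s = 184$ ($s = \left(-8\right) \left(-23\right) = 184$)
$\sqrt{-28284 + \left(s 20 + 53\right)} = \sqrt{-28284 + \left(184 \cdot 20 + 53\right)} = \sqrt{-28284 + \left(3680 + 53\right)} = \sqrt{-28284 + 3733} = \sqrt{-24551} = i \sqrt{24551}$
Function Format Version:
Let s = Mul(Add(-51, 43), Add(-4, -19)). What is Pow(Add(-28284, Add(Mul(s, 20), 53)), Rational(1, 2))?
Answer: Mul(I, Pow(24551, Rational(1, 2))) ≈ Mul(156.69, I)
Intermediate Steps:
s = 184 (s = Mul(-8, -23) = 184)
Pow(Add(-28284, Add(Mul(s, 20), 53)), Rational(1, 2)) = Pow(Add(-28284, Add(Mul(184, 20), 53)), Rational(1, 2)) = Pow(Add(-28284, Add(3680, 53)), Rational(1, 2)) = Pow(Add(-28284, 3733), Rational(1, 2)) = Pow(-24551, Rational(1, 2)) = Mul(I, Pow(24551, Rational(1, 2)))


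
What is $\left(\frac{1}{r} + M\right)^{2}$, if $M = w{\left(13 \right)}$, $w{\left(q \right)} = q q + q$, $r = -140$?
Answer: $\frac{649179441}{19600} \approx 33121.0$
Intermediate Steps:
$w{\left(q \right)} = q + q^{2}$ ($w{\left(q \right)} = q^{2} + q = q + q^{2}$)
$M = 182$ ($M = 13 \left(1 + 13\right) = 13 \cdot 14 = 182$)
$\left(\frac{1}{r} + M\right)^{2} = \left(\frac{1}{-140} + 182\right)^{2} = \left(- \frac{1}{140} + 182\right)^{2} = \left(\frac{25479}{140}\right)^{2} = \frac{649179441}{19600}$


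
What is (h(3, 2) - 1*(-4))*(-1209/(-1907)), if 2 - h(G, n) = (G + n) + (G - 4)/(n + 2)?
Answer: 6045/7628 ≈ 0.79247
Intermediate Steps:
h(G, n) = 2 - G - n - (-4 + G)/(2 + n) (h(G, n) = 2 - ((G + n) + (G - 4)/(n + 2)) = 2 - ((G + n) + (-4 + G)/(2 + n)) = 2 - (G + n + (-4 + G)/(2 + n)) = 2 + (-G - n - (-4 + G)/(2 + n)) = 2 - G - n - (-4 + G)/(2 + n))
(h(3, 2) - 1*(-4))*(-1209/(-1907)) = ((8 - 1*2**2 - 3*3 - 1*3*2)/(2 + 2) - 1*(-4))*(-1209/(-1907)) = ((8 - 1*4 - 9 - 6)/4 + 4)*(-1209*(-1/1907)) = ((8 - 4 - 9 - 6)/4 + 4)*(1209/1907) = ((1/4)*(-11) + 4)*(1209/1907) = (-11/4 + 4)*(1209/1907) = (5/4)*(1209/1907) = 6045/7628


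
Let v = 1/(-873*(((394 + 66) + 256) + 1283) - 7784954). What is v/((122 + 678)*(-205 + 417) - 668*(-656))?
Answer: -1/5792459472448 ≈ -1.7264e-13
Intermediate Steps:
v = -1/9530081 (v = 1/(-873*((460 + 256) + 1283) - 7784954) = 1/(-873*(716 + 1283) - 7784954) = 1/(-873*1999 - 7784954) = 1/(-1745127 - 7784954) = 1/(-9530081) = -1/9530081 ≈ -1.0493e-7)
v/((122 + 678)*(-205 + 417) - 668*(-656)) = -1/(9530081*((122 + 678)*(-205 + 417) - 668*(-656))) = -1/(9530081*(800*212 + 438208)) = -1/(9530081*(169600 + 438208)) = -1/9530081/607808 = -1/9530081*1/607808 = -1/5792459472448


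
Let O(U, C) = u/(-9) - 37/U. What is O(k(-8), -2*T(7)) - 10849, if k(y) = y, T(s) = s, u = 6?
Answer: -260281/24 ≈ -10845.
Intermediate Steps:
O(U, C) = -⅔ - 37/U (O(U, C) = 6/(-9) - 37/U = 6*(-⅑) - 37/U = -⅔ - 37/U)
O(k(-8), -2*T(7)) - 10849 = (-⅔ - 37/(-8)) - 10849 = (-⅔ - 37*(-⅛)) - 10849 = (-⅔ + 37/8) - 10849 = 95/24 - 10849 = -260281/24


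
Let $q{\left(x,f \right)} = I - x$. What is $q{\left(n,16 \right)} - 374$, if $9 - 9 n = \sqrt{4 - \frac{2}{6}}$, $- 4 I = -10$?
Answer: $- \frac{745}{2} + \frac{\sqrt{33}}{27} \approx -372.29$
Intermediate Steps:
$I = \frac{5}{2}$ ($I = \left(- \frac{1}{4}\right) \left(-10\right) = \frac{5}{2} \approx 2.5$)
$n = 1 - \frac{\sqrt{33}}{27}$ ($n = 1 - \frac{\sqrt{4 - \frac{2}{6}}}{9} = 1 - \frac{\sqrt{4 - \frac{1}{3}}}{9} = 1 - \frac{\sqrt{\frac{11}{3}}}{9} = 1 - \frac{\frac{1}{3} \sqrt{33}}{9} = 1 - \frac{\sqrt{33}}{27} \approx 0.78724$)
$q{\left(x,f \right)} = \frac{5}{2} - x$
$q{\left(n,16 \right)} - 374 = \left(\frac{5}{2} - \left(1 - \frac{\sqrt{33}}{27}\right)\right) - 374 = \left(\frac{3}{2} + \frac{\sqrt{33}}{27}\right) - 374 = - \frac{745}{2} + \frac{\sqrt{33}}{27}$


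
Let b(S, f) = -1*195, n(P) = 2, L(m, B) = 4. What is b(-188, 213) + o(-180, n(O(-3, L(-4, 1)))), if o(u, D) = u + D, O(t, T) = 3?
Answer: -373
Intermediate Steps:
b(S, f) = -195
o(u, D) = D + u
b(-188, 213) + o(-180, n(O(-3, L(-4, 1)))) = -195 + (2 - 180) = -195 - 178 = -373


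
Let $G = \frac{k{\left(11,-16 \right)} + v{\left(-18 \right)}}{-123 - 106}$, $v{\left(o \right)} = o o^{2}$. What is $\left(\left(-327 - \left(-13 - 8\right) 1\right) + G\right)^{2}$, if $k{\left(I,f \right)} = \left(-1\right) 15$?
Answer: $\frac{4125107529}{52441} \approx 78662.0$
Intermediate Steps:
$k{\left(I,f \right)} = -15$
$v{\left(o \right)} = o^{3}$
$G = \frac{5847}{229}$ ($G = \frac{-15 + \left(-18\right)^{3}}{-123 - 106} = \frac{-15 - 5832}{-229} = \left(-5847\right) \left(- \frac{1}{229}\right) = \frac{5847}{229} \approx 25.533$)
$\left(\left(-327 - \left(-13 - 8\right) 1\right) + G\right)^{2} = \left(\left(-327 - \left(-13 - 8\right) 1\right) + \frac{5847}{229}\right)^{2} = \left(\left(-327 - \left(-21\right) 1\right) + \frac{5847}{229}\right)^{2} = \left(\left(-327 - -21\right) + \frac{5847}{229}\right)^{2} = \left(\left(-327 + 21\right) + \frac{5847}{229}\right)^{2} = \left(-306 + \frac{5847}{229}\right)^{2} = \left(- \frac{64227}{229}\right)^{2} = \frac{4125107529}{52441}$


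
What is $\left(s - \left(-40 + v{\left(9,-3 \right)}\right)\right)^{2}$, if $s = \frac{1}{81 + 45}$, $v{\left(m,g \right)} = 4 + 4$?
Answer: $\frac{16265089}{15876} \approx 1024.5$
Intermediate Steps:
$v{\left(m,g \right)} = 8$
$s = \frac{1}{126} \approx 0.0079365$
$\left(s - \left(-40 + v{\left(9,-3 \right)}\right)\right)^{2} = \left(\frac{1}{126} + \left(40 - 8\right)\right)^{2} = \left(\frac{1}{126} + 32\right)^{2} = \left(\frac{4033}{126}\right)^{2} = \frac{16265089}{15876}$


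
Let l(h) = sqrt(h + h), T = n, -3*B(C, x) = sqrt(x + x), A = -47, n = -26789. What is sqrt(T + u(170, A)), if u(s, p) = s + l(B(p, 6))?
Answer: sqrt(-239571 + 6*I*3**(3/4))/3 ≈ 0.0046572 + 163.15*I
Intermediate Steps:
B(C, x) = -sqrt(2)*sqrt(x)/3 (B(C, x) = -sqrt(x + x)/3 = -sqrt(2)*sqrt(x)/3)
T = -26789
l(h) = sqrt(2)*sqrt(h) (l(h) = sqrt(2*h) = sqrt(2)*sqrt(h))
u(s, p) = s + 2*I*3**(3/4)/3 (u(s, p) = s + sqrt(2)*sqrt(-sqrt(2)*sqrt(6)/3) = s + sqrt(2)*sqrt(-2*sqrt(3)/3) = s + sqrt(2)*(I*3**(3/4)*(3*sqrt(2))/9) = s + 2*I*3**(3/4)/3)
sqrt(T + u(170, A)) = sqrt(-26789 + (170 + 2*I*3**(3/4)/3)) = sqrt(-26619 + 2*I*3**(3/4)/3)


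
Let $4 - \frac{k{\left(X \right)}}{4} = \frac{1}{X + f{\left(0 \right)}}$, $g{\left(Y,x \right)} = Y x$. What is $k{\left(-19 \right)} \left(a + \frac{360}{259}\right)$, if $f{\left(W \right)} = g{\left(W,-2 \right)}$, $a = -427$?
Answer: $- \frac{4850252}{703} \approx -6899.4$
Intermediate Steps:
$f{\left(W \right)} = - 2 W$ ($f{\left(W \right)} = W \left(-2\right) = - 2 W$)
$k{\left(X \right)} = 16 - \frac{4}{X}$ ($k{\left(X \right)} = 16 - \frac{4}{X - 0} = 16 - \frac{4}{X + 0} = 16 - \frac{4}{X}$)
$k{\left(-19 \right)} \left(a + \frac{360}{259}\right) = \left(16 - \frac{4}{-19}\right) \left(-427 + \frac{360}{259}\right) = \left(16 - - \frac{4}{19}\right) \left(-427 + 360 \cdot \frac{1}{259}\right) = \left(16 + \frac{4}{19}\right) \left(-427 + \frac{360}{259}\right) = \frac{308}{19} \left(- \frac{110233}{259}\right) = - \frac{4850252}{703}$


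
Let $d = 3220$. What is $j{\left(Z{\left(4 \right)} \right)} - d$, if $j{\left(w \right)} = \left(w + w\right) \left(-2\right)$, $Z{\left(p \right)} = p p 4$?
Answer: $-3476$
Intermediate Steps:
$Z{\left(p \right)} = 4 p^{2}$ ($Z{\left(p \right)} = p^{2} \cdot 4 = 4 p^{2}$)
$j{\left(w \right)} = - 4 w$ ($j{\left(w \right)} = 2 w \left(-2\right) = - 4 w$)
$j{\left(Z{\left(4 \right)} \right)} - d = - 4 \cdot 4 \cdot 4^{2} - 3220 = - 4 \cdot 4 \cdot 16 - 3220 = \left(-4\right) 64 - 3220 = -256 - 3220 = -3476$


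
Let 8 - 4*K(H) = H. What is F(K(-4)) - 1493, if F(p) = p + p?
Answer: -1487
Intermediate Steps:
K(H) = 2 - H/4
F(p) = 2*p
F(K(-4)) - 1493 = 2*(2 - ¼*(-4)) - 1493 = 2*(2 + 1) - 1493 = 2*3 - 1493 = 6 - 1493 = -1487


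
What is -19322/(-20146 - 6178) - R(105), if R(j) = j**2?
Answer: -145101389/13162 ≈ -11024.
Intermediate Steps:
-19322/(-20146 - 6178) - R(105) = -19322/(-20146 - 6178) - 1*105**2 = -19322/(-26324) - 1*11025 = -19322*(-1/26324) - 11025 = 9661/13162 - 11025 = -145101389/13162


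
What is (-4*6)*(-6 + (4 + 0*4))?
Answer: 48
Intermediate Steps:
(-4*6)*(-6 + (4 + 0*4)) = -24*(-6 + (4 + 0)) = -24*(-6 + 4) = -24*(-2) = 48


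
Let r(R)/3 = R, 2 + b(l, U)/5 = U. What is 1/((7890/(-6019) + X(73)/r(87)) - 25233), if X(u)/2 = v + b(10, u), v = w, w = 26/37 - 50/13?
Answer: -58125483/1466599787251 ≈ -3.9633e-5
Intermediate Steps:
b(l, U) = -10 + 5*U
r(R) = 3*R
w = -1512/481 (w = 26*(1/37) - 50*1/13 = 26/37 - 50/13 = -1512/481 ≈ -3.1435)
v = -1512/481 ≈ -3.1435
X(u) = -12644/481 + 10*u (X(u) = 2*(-1512/481 + (-10 + 5*u)) = 2*(-6322/481 + 5*u) = -12644/481 + 10*u)
1/((7890/(-6019) + X(73)/r(87)) - 25233) = 1/((7890/(-6019) + (-12644/481 + 10*73)/((3*87))) - 25233) = 1/((7890*(-1/6019) + (-12644/481 + 730)/261) - 25233) = 1/((-7890/6019 + (338486/481)*(1/261)) - 25233) = 1/((-7890/6019 + 338486/125541) - 25233) = 1/(80525288/58125483 - 25233) = 1/(-1466599787251/58125483) = -58125483/1466599787251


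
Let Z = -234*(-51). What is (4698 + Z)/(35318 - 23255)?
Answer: 5544/4021 ≈ 1.3788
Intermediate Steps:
Z = 11934
(4698 + Z)/(35318 - 23255) = (4698 + 11934)/(35318 - 23255) = 16632/12063 = 16632*(1/12063) = 5544/4021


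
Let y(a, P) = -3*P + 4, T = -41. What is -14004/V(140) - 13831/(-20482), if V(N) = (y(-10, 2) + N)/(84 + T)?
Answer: -2055296371/471086 ≈ -4362.9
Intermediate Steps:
y(a, P) = 4 - 3*P
V(N) = -2/43 + N/43 (V(N) = ((4 - 3*2) + N)/(84 - 41) = ((4 - 6) + N)/43 = (-2 + N)*(1/43) = -2/43 + N/43)
-14004/V(140) - 13831/(-20482) = -14004/(-2/43 + (1/43)*140) - 13831/(-20482) = -14004/(-2/43 + 140/43) - 13831*(-1/20482) = -14004/138/43 + 13831/20482 = -14004*43/138 + 13831/20482 = -100362/23 + 13831/20482 = -2055296371/471086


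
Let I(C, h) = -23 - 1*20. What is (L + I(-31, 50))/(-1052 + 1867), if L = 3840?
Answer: 3797/815 ≈ 4.6589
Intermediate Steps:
I(C, h) = -43 (I(C, h) = -23 - 20 = -43)
(L + I(-31, 50))/(-1052 + 1867) = (3840 - 43)/(-1052 + 1867) = 3797/815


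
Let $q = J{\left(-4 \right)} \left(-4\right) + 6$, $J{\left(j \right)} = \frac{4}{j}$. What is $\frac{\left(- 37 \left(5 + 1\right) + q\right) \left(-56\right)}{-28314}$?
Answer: $- \frac{5936}{14157} \approx -0.4193$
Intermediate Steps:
$q = 10$ ($q = \frac{4}{-4} \left(-4\right) + 6 = 4 \left(- \frac{1}{4}\right) \left(-4\right) + 6 = \left(-1\right) \left(-4\right) + 6 = 4 + 6 = 10$)
$\frac{\left(- 37 \left(5 + 1\right) + q\right) \left(-56\right)}{-28314} = \frac{\left(- 37 \left(5 + 1\right) + 10\right) \left(-56\right)}{-28314} = \left(\left(-37\right) 6 + 10\right) \left(-56\right) \left(- \frac{1}{28314}\right) = \left(-222 + 10\right) \left(-56\right) \left(- \frac{1}{28314}\right) = \left(-212\right) \left(-56\right) \left(- \frac{1}{28314}\right) = 11872 \left(- \frac{1}{28314}\right) = - \frac{5936}{14157}$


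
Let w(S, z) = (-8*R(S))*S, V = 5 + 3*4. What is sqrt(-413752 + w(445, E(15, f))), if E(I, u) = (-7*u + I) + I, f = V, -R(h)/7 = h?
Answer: 8*sqrt(166807) ≈ 3267.4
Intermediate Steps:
R(h) = -7*h
V = 17 (V = 5 + 12 = 17)
f = 17
E(I, u) = -7*u + 2*I (E(I, u) = (I - 7*u) + I = -7*u + 2*I)
w(S, z) = 56*S**2 (w(S, z) = (-(-56)*S)*S = (56*S)*S = 56*S**2)
sqrt(-413752 + w(445, E(15, f))) = sqrt(-413752 + 56*445**2) = sqrt(-413752 + 56*198025) = sqrt(-413752 + 11089400) = sqrt(10675648) = 8*sqrt(166807)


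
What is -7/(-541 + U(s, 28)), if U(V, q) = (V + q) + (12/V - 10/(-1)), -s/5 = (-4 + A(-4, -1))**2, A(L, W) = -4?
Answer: 560/65843 ≈ 0.0085051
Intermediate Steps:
s = -320 (s = -5*(-4 - 4)**2 = -5*(-8)**2 = -5*64 = -320)
U(V, q) = 10 + V + q + 12/V (U(V, q) = (V + q) + (12/V - 10*(-1)) = (V + q) + (12/V + 10) = (V + q) + (10 + 12/V) = 10 + V + q + 12/V)
-7/(-541 + U(s, 28)) = -7/(-541 + (10 - 320 + 28 + 12/(-320))) = -7/(-541 + (10 - 320 + 28 + 12*(-1/320))) = -7/(-541 + (10 - 320 + 28 - 3/80)) = -7/(-541 - 22563/80) = -7/(-65843/80) = -7*(-80/65843) = 560/65843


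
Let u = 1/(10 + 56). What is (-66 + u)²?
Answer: 18966025/4356 ≈ 4354.0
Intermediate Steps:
u = 1/66 ≈ 0.015152
(-66 + u)² = (-66 + 1/66)² = (-4355/66)² = 18966025/4356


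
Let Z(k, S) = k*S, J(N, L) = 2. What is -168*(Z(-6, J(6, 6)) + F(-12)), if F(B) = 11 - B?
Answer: -1848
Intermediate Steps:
Z(k, S) = S*k
-168*(Z(-6, J(6, 6)) + F(-12)) = -168*(2*(-6) + (11 - 1*(-12))) = -168*(-12 + (11 + 12)) = -168*(-12 + 23) = -168*11 = -1848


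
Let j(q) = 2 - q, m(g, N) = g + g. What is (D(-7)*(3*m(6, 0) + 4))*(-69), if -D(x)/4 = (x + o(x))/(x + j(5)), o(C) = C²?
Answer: -46368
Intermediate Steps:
m(g, N) = 2*g
D(x) = -4*(x + x²)/(-3 + x) (D(x) = -4*(x + x²)/(x + (2 - 1*5)) = -4*(x + x²)/(x + (2 - 5)) = -4*(x + x²)/(x - 3) = -4*(x + x²)/(-3 + x))
(D(-7)*(3*m(6, 0) + 4))*(-69) = ((4*(-7)*(-1 - 1*(-7))/(-3 - 7))*(3*(2*6) + 4))*(-69) = ((4*(-7)*(-1 + 7)/(-10))*(3*12 + 4))*(-69) = ((4*(-7)*(-⅒)*6)*(36 + 4))*(-69) = ((84/5)*40)*(-69) = 672*(-69) = -46368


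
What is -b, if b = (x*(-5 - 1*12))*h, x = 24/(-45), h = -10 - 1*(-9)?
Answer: 136/15 ≈ 9.0667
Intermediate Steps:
h = -1 (h = -10 + 9 = -1)
x = -8/15 (x = 24*(-1/45) = -8/15 ≈ -0.53333)
b = -136/15 (b = -8*(-5 - 1*12)/15*(-1) = -8*(-5 - 12)/15*(-1) = -8/15*(-17)*(-1) = (136/15)*(-1) = -136/15 ≈ -9.0667)
-b = -1*(-136/15) = 136/15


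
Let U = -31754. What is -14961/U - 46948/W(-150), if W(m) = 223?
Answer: -1487450489/7081142 ≈ -210.06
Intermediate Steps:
-14961/U - 46948/W(-150) = -14961/(-31754) - 46948/223 = -14961*(-1/31754) - 46948*1/223 = 14961/31754 - 46948/223 = -1487450489/7081142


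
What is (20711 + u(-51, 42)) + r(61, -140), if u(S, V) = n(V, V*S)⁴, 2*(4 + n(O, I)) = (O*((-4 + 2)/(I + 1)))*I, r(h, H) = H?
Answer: 94672973065004576587/21011965022161 ≈ 4.5057e+6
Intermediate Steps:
n(O, I) = -4 - I*O/(1 + I) (n(O, I) = -4 + ((O*((-4 + 2)/(I + 1)))*I)/2 = -4 + ((O*(-2/(1 + I)))*I)/2 = -4 + ((-2*O/(1 + I))*I)/2 = -4 + (-2*I*O/(1 + I))/2 = -4 - I*O/(1 + I))
u(S, V) = (-4 - S*V² - 4*S*V)⁴/(1 + S*V)⁴ (u(S, V) = ((-4 - 4*V*S - V*S*V)/(1 + V*S))⁴ = ((-4 - 4*S*V - S*V*V)/(1 + S*V))⁴ = ((-4 - 4*S*V - S*V²)/(1 + S*V))⁴ = ((-4 - S*V² - 4*S*V)/(1 + S*V))⁴ = (-4 - S*V² - 4*S*V)⁴/(1 + S*V)⁴)
(20711 + u(-51, 42)) + r(61, -140) = (20711 + (4 - 51*42² + 4*(-51)*42)⁴/(1 - 51*42)⁴) - 140 = (20711 + (4 - 51*1764 - 8568)⁴/(1 - 2142)⁴) - 140 = (20711 + (4 - 89964 - 8568)⁴/(-2141)⁴) - 140 = (20711 + (1/21011965022161)*(-98528)⁴) - 140 = (20711 + (1/21011965022161)*94240735932533702656) - 140 = (20711 + 94240735932533702656/21011965022161) - 140 = 94675914740107679127/21011965022161 - 140 = 94672973065004576587/21011965022161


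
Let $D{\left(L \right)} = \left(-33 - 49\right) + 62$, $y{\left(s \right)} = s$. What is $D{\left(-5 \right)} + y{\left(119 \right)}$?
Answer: $99$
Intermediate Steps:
$D{\left(L \right)} = -20$ ($D{\left(L \right)} = -82 + 62 = -20$)
$D{\left(-5 \right)} + y{\left(119 \right)} = -20 + 119 = 99$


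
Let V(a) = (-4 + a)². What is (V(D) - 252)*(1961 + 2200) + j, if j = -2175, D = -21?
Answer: 1549878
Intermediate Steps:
(V(D) - 252)*(1961 + 2200) + j = ((-4 - 21)² - 252)*(1961 + 2200) - 2175 = ((-25)² - 252)*4161 - 2175 = (625 - 252)*4161 - 2175 = 373*4161 - 2175 = 1552053 - 2175 = 1549878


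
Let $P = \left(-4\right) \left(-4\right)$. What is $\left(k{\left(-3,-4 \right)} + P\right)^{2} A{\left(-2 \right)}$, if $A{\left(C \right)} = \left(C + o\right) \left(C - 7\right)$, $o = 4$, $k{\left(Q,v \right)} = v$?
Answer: $-2592$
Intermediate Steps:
$P = 16$
$A{\left(C \right)} = \left(-7 + C\right) \left(4 + C\right)$ ($A{\left(C \right)} = \left(C + 4\right) \left(C - 7\right) = \left(4 + C\right) \left(-7 + C\right) = \left(-7 + C\right) \left(4 + C\right)$)
$\left(k{\left(-3,-4 \right)} + P\right)^{2} A{\left(-2 \right)} = \left(-4 + 16\right)^{2} \left(-28 + \left(-2\right)^{2} - -6\right) = 12^{2} \left(-28 + 4 + 6\right) = 144 \left(-18\right) = -2592$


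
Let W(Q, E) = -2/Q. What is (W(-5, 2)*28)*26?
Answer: 1456/5 ≈ 291.20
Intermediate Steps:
(W(-5, 2)*28)*26 = (-2/(-5)*28)*26 = (-2*(-1/5)*28)*26 = ((2/5)*28)*26 = (56/5)*26 = 1456/5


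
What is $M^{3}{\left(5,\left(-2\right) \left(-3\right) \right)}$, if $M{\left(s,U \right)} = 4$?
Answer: $64$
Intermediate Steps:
$M^{3}{\left(5,\left(-2\right) \left(-3\right) \right)} = 4^{3} = 64$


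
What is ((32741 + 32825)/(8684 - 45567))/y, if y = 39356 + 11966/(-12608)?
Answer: -413328064/9150459890803 ≈ -4.5170e-5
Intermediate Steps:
y = 248094241/6304 (y = 39356 + 11966*(-1/12608) = 39356 - 5983/6304 = 248094241/6304 ≈ 39355.)
((32741 + 32825)/(8684 - 45567))/y = ((32741 + 32825)/(8684 - 45567))/(248094241/6304) = (65566/(-36883))*(6304/248094241) = (65566*(-1/36883))*(6304/248094241) = -65566/36883*6304/248094241 = -413328064/9150459890803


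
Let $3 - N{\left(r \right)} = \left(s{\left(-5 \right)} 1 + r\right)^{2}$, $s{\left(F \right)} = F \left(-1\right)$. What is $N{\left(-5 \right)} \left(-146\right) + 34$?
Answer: $-404$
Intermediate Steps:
$s{\left(F \right)} = - F$
$N{\left(r \right)} = 3 - \left(5 + r\right)^{2}$ ($N{\left(r \right)} = 3 - \left(\left(-1\right) \left(-5\right) 1 + r\right)^{2} = 3 - \left(5 \cdot 1 + r\right)^{2} = 3 - \left(5 + r\right)^{2}$)
$N{\left(-5 \right)} \left(-146\right) + 34 = \left(3 - \left(5 - 5\right)^{2}\right) \left(-146\right) + 34 = \left(3 - 0^{2}\right) \left(-146\right) + 34 = \left(3 - 0\right) \left(-146\right) + 34 = \left(3 + 0\right) \left(-146\right) + 34 = 3 \left(-146\right) + 34 = -438 + 34 = -404$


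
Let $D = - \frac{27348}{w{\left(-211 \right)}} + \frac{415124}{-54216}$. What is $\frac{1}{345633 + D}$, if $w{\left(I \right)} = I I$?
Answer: $\frac{603437634}{208562968643629} \approx 2.8933 \cdot 10^{-6}$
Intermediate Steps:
$w{\left(I \right)} = I^{2}$
$D = - \frac{4991108693}{603437634}$ ($D = - \frac{27348}{\left(-211\right)^{2}} + \frac{415124}{-54216} = - \frac{27348}{44521} + 415124 \left(- \frac{1}{54216}\right) = \left(-27348\right) \frac{1}{44521} - \frac{103781}{13554} = - \frac{27348}{44521} - \frac{103781}{13554} = - \frac{4991108693}{603437634} \approx -8.2711$)
$\frac{1}{345633 + D} = \frac{1}{345633 - \frac{4991108693}{603437634}} = \frac{1}{\frac{208562968643629}{603437634}} = \frac{603437634}{208562968643629}$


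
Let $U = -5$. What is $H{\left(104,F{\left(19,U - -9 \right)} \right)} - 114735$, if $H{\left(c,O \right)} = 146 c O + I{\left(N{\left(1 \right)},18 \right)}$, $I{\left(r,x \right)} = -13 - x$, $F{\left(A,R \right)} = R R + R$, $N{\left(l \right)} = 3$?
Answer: $188914$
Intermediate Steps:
$F{\left(A,R \right)} = R + R^{2}$ ($F{\left(A,R \right)} = R^{2} + R = R + R^{2}$)
$H{\left(c,O \right)} = -31 + 146 O c$ ($H{\left(c,O \right)} = 146 c O - 31 = 146 O c - 31 = -31 + 146 O c$)
$H{\left(104,F{\left(19,U - -9 \right)} \right)} - 114735 = \left(-31 + 146 \left(-5 - -9\right) \left(1 - -4\right) 104\right) - 114735 = \left(-31 + 146 \left(-5 + 9\right) \left(1 + \left(-5 + 9\right)\right) 104\right) - 114735 = \left(-31 + 146 \cdot 4 \left(1 + 4\right) 104\right) - 114735 = \left(-31 + 146 \cdot 4 \cdot 5 \cdot 104\right) - 114735 = \left(-31 + 146 \cdot 20 \cdot 104\right) - 114735 = \left(-31 + 303680\right) - 114735 = 303649 - 114735 = 188914$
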